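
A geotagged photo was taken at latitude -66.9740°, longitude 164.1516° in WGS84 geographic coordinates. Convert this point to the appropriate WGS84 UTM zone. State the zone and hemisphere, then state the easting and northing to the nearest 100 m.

Longitude 164.1516° lies in the 6° band [162°, 168°), giving zone 58; latitude is south of the equator, so 58S.
Zone 58 central meridian λ₀ = 6×58 − 183 = 165°; Δλ = -0.8484°.
Transverse Mercator on WGS84 with k₀ = 0.9996 gives E = 462969.134 m, N = 2571265.971 m.

Zone 58S: E 463000 m, N 2571300 m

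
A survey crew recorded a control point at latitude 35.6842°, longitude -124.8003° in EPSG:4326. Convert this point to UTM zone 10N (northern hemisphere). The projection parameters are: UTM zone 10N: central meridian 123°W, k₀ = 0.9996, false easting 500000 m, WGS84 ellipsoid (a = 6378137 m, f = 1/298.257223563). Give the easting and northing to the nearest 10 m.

E 337090 m, N 3950420 m

Zone 10 central meridian λ₀ = 6×10 − 183 = -123°; Δλ = -1.8003°.
Transverse Mercator on WGS84 with k₀ = 0.9996 gives E = 337090.169 m, N = 3950415.775 m.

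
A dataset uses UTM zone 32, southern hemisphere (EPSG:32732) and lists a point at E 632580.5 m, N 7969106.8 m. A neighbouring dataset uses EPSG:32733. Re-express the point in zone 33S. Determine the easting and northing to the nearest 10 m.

E -1750 m, N 7963010 m

UTM 32S → geographic: φ = -18.36380007°, λ = 10.25490021°.
UTM 33S (λ₀ = 15°) forward: E = -1751.462 m, N = 7963007.863 m.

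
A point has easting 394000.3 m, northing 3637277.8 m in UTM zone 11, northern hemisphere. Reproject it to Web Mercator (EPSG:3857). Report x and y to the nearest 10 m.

x -13150510 m, y 3877860 m

Unproject from UTM 11N (λ₀ = -117°) → φ = 32.86849973°, λ = -118.13299970°.
Web Mercator (R = 6378137 m): x = -13150505.372 m, y = 3877862.481 m.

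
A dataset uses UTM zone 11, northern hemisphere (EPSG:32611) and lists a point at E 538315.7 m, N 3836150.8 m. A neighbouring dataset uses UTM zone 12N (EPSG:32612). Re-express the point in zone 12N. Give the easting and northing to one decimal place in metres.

UTM 11N → geographic: φ = 34.66659977°, λ = -116.58180002°.
UTM 12N (λ₀ = -111°) forward: E = -11693.200 m, N = 3850275.163 m.

E -11693.2 m, N 3850275.2 m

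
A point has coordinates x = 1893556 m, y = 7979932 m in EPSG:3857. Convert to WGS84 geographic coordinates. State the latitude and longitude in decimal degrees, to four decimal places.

lat 58.0600°, lon 17.0101°

R = 6378137 m. λ = x/R = 17.01010296°.
φ = 2·arctan(exp(y/R)) − 90° = 2·arctan(3.49432) − 90° = 58.05999887°.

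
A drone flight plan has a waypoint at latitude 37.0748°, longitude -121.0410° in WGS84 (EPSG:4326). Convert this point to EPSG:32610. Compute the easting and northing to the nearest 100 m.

Zone 10 central meridian λ₀ = 6×10 − 183 = -123°; Δλ = +1.9590°.
Transverse Mercator on WGS84 with k₀ = 0.9996 gives E = 674142.580 m, N = 4104965.369 m.

E 674100 m, N 4105000 m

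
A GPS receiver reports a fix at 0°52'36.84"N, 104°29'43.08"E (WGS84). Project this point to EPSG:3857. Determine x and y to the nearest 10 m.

Web Mercator is spherical with R = a = 6378137 m.
x = R·λ = 6378137 × 1.823787038 = 11632363.586 m.
y = R·ln tan(π/4 + φ/2) = 6378137 × 0.015305390 = 97619.873 m.

x 11632360 m, y 97620 m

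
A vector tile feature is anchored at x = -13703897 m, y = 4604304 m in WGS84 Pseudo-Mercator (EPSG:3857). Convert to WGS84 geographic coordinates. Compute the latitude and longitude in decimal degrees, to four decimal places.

lat 38.1759°, lon -123.1042°

R = 6378137 m. λ = x/R = -123.10420127°.
φ = 2·arctan(exp(y/R)) − 90° = 2·arctan(2.05832) − 90° = 38.17589667°.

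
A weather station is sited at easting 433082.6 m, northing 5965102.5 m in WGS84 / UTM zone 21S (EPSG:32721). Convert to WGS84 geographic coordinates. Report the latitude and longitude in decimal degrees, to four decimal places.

lat -36.4570°, lon -57.7468°

Zone 21S: λ₀ = -57°, k₀ = 0.9996, false easting 500000 m, false northing 10000000 m.
Meridian distance M = (N − FN)/k₀ = -4036512.1 m.
Inverse transverse Mercator on WGS84 gives φ = -36.45699980°, λ = -57.74680007°.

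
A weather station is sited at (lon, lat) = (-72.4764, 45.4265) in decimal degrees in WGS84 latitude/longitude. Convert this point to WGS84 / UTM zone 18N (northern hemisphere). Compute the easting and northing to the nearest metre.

E 697416 m, N 5033429 m

Zone 18 central meridian λ₀ = 6×18 − 183 = -75°; Δλ = +2.5236°.
Transverse Mercator on WGS84 with k₀ = 0.9996 gives E = 697416.291 m, N = 5033428.946 m.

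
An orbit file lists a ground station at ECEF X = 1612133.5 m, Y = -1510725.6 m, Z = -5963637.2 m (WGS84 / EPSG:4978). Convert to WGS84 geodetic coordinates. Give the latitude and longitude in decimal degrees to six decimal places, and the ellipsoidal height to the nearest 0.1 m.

λ = atan2(Y, X) = -43.14010062°; p = √(X²+Y²) = 2209358.8 m.
Bowring's method on WGS84 (a = 6378137 m, b = 6356752.314 m) gives φ = -69.79679971°, h = 413.719 m.

lat -69.796800°, lon -43.140101°, h 413.7 m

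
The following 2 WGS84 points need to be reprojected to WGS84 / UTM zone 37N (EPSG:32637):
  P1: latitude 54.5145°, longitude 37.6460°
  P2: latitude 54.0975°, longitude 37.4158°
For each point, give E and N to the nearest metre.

UTM zone 37N: λ₀ = 39°, k₀ = 0.9996.
P1 (54.5145°, 37.6460°) → (412346.585, 6041611.039) m.
P2 (54.0975°, 37.4158°) → (396403.334, 5995529.876) m.

P1: E 412347 m, N 6041611 m; P2: E 396403 m, N 5995530 m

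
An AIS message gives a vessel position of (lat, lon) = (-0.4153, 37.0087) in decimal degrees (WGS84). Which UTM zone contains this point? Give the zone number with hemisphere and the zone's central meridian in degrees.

Zone 37S, central meridian 39°

UTM zone = ⌊(λ + 180)/6⌋ + 1; 37.0087° ∈ [36°, 42°) → zone 37.
Hemisphere: S (φ < 0).
Central meridian λ₀ = 6×37 − 183 = 39°.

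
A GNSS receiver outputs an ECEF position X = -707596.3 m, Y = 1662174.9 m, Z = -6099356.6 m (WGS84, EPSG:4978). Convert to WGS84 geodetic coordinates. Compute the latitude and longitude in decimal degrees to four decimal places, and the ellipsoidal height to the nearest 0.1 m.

λ = atan2(Y, X) = 113.05970092°; p = √(X²+Y²) = 1806520.9 m.
Bowring's method on WGS84 (a = 6378137 m, b = 6356752.314 m) gives φ = -73.60609989°, h = 2794.145 m.

lat -73.6061°, lon 113.0597°, h 2794.1 m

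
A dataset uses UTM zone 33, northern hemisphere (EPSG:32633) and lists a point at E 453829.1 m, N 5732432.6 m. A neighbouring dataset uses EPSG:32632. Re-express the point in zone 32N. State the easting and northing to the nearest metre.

UTM 33N → geographic: φ = 51.74090021°, λ = 14.33130051°.
UTM 32N (λ₀ = 9°) forward: E = 867981.878 m, N = 5745681.300 m.

E 867982 m, N 5745681 m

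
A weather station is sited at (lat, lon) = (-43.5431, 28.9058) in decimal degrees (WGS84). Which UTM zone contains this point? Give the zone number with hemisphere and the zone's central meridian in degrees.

Zone 35S, central meridian 27°

UTM zone = ⌊(λ + 180)/6⌋ + 1; 28.9058° ∈ [24°, 30°) → zone 35.
Hemisphere: S (φ < 0).
Central meridian λ₀ = 6×35 − 183 = 27°.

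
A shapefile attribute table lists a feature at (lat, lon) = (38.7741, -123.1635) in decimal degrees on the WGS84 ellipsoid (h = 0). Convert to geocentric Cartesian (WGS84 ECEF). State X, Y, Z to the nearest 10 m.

WGS84: a = 6378137 m, e² = 0.006694380; N(φ) = a/√(1−e²sin²φ) = 6386526.342 m.
X = (N+h)·cosφ·cosλ = -2723701.442 m; Y = (N+h)·cosφ·sinλ = -4168044.825 m; Z = (N(1−e²)+h)·sinφ = 3972796.765 m.

X -2723700 m, Y -4168040 m, Z 3972800 m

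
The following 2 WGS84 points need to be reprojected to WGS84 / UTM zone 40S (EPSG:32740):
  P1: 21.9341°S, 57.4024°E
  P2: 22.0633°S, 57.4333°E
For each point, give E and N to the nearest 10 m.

UTM zone 40S: λ₀ = 57°, k₀ = 0.9996.
P1 (-21.9341°, 57.4024°) → (541555.479, 7574412.709) m.
P2 (-22.0633°, 57.4333°) → (544706.024, 7560103.093) m.

P1: E 541560 m, N 7574410 m; P2: E 544710 m, N 7560100 m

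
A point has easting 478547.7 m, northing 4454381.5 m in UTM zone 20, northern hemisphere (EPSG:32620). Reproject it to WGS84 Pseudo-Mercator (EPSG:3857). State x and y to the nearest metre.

Unproject from UTM 20N (λ₀ = -63°) → φ = 40.23959976°, λ = -63.25220004°.
Web Mercator (R = 6378137 m): x = -7041202.700 m, y = 4900821.597 m.

x -7041203 m, y 4900822 m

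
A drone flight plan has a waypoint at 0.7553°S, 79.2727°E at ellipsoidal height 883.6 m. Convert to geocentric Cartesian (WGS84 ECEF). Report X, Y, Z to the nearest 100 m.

X 1187300 m, Y 6267000 m, Z -83500 m

WGS84: a = 6378137 m, e² = 0.006694380; N(φ) = a/√(1−e²sin²φ) = 6378140.710 m.
X = (N+h)·cosφ·cosλ = 1187255.149 m; Y = (N+h)·cosφ·sinλ = 6267001.310 m; Z = (N(1−e²)+h)·sinφ = -83526.028 m.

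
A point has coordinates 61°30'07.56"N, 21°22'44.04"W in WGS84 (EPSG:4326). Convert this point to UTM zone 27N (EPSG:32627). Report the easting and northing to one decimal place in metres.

E 479831.2 m, N 6818774.2 m

Zone 27 central meridian λ₀ = 6×27 − 183 = -21°; Δλ = -0.3789°.
Transverse Mercator on WGS84 with k₀ = 0.9996 gives E = 479831.222 m, N = 6818774.225 m.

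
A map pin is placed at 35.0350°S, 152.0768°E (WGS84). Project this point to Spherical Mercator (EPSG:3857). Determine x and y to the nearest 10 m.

Web Mercator is spherical with R = a = 6378137 m.
x = R·λ = 6378137 × 2.654240876 = 16929111.937 m.
y = R·ln tan(π/4 + φ/2) = 6378137 × -0.653582468 = -4168638.522 m.

x 16929110 m, y -4168640 m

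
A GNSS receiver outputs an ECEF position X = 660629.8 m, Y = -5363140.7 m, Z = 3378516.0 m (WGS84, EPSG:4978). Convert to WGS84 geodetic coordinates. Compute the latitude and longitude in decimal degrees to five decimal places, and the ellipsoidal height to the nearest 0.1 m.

λ = atan2(Y, X) = -82.97770028°; p = √(X²+Y²) = 5403675.6 m.
Bowring's method on WGS84 (a = 6378137 m, b = 6356752.314 m) gives φ = 32.18789971°, h = 812.562 m.

lat 32.18790°, lon -82.97770°, h 812.6 m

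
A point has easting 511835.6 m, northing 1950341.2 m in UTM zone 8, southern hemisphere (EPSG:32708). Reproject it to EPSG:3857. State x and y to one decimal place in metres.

x -14988779.9 m, y -11952114.2 m

Unproject from UTM 8S (λ₀ = -135°) → φ = -72.54409984°, λ = -134.64650118°.
Web Mercator (R = 6378137 m): x = -14988779.949 m, y = -11952114.158 m.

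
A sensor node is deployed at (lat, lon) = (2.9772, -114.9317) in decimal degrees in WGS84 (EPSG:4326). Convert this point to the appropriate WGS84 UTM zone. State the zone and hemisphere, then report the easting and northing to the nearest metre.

Longitude -114.9317° lies in the 6° band [-120°, -114°), giving zone 11; latitude is north of the equator, so 11N.
Zone 11 central meridian λ₀ = 6×11 − 183 = -117°; Δλ = +2.0683°.
Transverse Mercator on WGS84 with k₀ = 0.9996 gives E = 729891.444 m, N = 329288.610 m.

Zone 11N: E 729891 m, N 329289 m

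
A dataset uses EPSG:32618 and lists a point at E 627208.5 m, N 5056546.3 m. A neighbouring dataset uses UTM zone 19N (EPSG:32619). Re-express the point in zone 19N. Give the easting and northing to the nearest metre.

UTM 18N → geographic: φ = 45.65079960°, λ = -73.36740021°.
UTM 19N (λ₀ = -69°) forward: E = 159708.281 m, N = 5064533.426 m.

E 159708 m, N 5064533 m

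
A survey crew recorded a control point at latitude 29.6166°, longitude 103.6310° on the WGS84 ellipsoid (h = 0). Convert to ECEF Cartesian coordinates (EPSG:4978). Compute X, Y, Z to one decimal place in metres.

X -1307811.8 m, Y 5393077.2 m, Z 3133497.2 m

WGS84: a = 6378137 m, e² = 0.006694380; N(φ) = a/√(1−e²sin²φ) = 6383357.375 m.
X = (N+h)·cosφ·cosλ = -1307811.803 m; Y = (N+h)·cosφ·sinλ = 5393077.178 m; Z = (N(1−e²)+h)·sinφ = 3133497.188 m.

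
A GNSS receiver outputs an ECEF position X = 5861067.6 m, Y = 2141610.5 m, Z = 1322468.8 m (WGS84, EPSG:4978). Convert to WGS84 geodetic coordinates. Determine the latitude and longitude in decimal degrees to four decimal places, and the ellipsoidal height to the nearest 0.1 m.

λ = atan2(Y, X) = 20.07209997°; p = √(X²+Y²) = 6240080.8 m.
Bowring's method on WGS84 (a = 6378137 m, b = 6356752.314 m) gives φ = 12.04400020°, h = 1464.619 m.

lat 12.0440°, lon 20.0721°, h 1464.6 m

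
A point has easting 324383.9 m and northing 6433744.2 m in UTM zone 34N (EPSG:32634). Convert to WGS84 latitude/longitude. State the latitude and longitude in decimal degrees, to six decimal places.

lat 58.010500°, lon 18.027501°

Zone 34N: λ₀ = 21°, k₀ = 0.9996, false easting 500000 m.
Meridian distance M = (N − FN)/k₀ = 6436318.7 m.
Inverse transverse Mercator on WGS84 gives φ = 58.01049985°, λ = 18.02750059°.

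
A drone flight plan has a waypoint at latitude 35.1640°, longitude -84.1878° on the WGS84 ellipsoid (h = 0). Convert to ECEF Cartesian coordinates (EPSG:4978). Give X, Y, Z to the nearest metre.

WGS84: a = 6378137 m, e² = 0.006694380; N(φ) = a/√(1−e²sin²φ) = 6385229.848 m.
X = (N+h)·cosφ·cosλ = 528616.585 m; Y = (N+h)·cosφ·sinλ = -5193134.602 m; Z = (N(1−e²)+h)·sinφ = 3652756.016 m.

X 528617 m, Y -5193135 m, Z 3652756 m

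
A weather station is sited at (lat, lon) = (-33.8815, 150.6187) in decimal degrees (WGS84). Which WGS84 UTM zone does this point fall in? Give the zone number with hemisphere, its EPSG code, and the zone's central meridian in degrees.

Zone 56S (EPSG:32756), central meridian 153°

UTM zone = ⌊(λ + 180)/6⌋ + 1; 150.6187° ∈ [150°, 156°) → zone 56.
Hemisphere: S (φ < 0).
Central meridian λ₀ = 6×56 − 183 = 153°.
EPSG code: 32756.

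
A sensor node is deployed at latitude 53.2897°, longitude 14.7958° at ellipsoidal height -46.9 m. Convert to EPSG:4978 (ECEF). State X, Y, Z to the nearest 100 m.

X 3694200 m, Y 975800 m, Z 5089800 m

WGS84: a = 6378137 m, e² = 0.006694380; N(φ) = a/√(1−e²sin²φ) = 6391901.728 m.
X = (N+h)·cosφ·cosλ = 3694162.939 m; Y = (N+h)·cosφ·sinλ = 975750.256 m; Z = (N(1−e²)+h)·sinφ = 5089843.498 m.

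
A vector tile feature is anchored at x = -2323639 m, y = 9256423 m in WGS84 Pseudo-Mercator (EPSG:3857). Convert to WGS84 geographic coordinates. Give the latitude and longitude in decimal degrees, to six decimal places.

lat 63.630001°, lon -20.873604°

R = 6378137 m. λ = x/R = -20.87360428°.
φ = 2·arctan(exp(y/R)) − 90° = 2·arctan(4.26855) − 90° = 63.63000116°.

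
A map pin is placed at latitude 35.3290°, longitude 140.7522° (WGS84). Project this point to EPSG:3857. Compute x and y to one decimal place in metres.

Web Mercator is spherical with R = a = 6378137 m.
x = R·λ = 6378137 × 2.456589319 = 15668463.232 m.
y = R·ln tan(π/4 + φ/2) = 6378137 × 0.659860599 = 4208681.300 m.

x 15668463.2 m, y 4208681.3 m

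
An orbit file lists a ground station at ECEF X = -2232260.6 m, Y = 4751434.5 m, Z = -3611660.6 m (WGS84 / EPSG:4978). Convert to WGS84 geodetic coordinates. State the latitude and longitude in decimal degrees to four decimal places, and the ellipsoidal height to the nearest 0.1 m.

lat -34.7070°, lon 115.1645°, h 821.3 m

λ = atan2(Y, X) = 115.16450023°; p = √(X²+Y²) = 5249677.8 m.
Bowring's method on WGS84 (a = 6378137 m, b = 6356752.314 m) gives φ = -34.70700002°, h = 821.278 m.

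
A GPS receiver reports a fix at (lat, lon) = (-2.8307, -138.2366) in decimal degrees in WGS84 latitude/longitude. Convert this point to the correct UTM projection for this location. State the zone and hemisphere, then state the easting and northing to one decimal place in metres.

Longitude -138.2366° lies in the 6° band [-144°, -138°), giving zone 7; latitude is south of the equator, so 7S.
Zone 7 central meridian λ₀ = 6×7 − 183 = -141°; Δλ = +2.7634°.
Transverse Mercator on WGS84 with k₀ = 0.9996 gives E = 807243.896 m, N = 9686753.922 m.

Zone 7S: E 807243.9 m, N 9686753.9 m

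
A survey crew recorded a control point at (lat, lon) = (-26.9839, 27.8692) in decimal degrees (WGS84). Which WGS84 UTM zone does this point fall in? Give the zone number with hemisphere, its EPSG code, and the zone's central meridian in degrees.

UTM zone = ⌊(λ + 180)/6⌋ + 1; 27.8692° ∈ [24°, 30°) → zone 35.
Hemisphere: S (φ < 0).
Central meridian λ₀ = 6×35 − 183 = 27°.
EPSG code: 32735.

Zone 35S (EPSG:32735), central meridian 27°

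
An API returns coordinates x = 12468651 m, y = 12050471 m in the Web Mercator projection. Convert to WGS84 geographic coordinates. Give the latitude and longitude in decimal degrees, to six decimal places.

R = 6378137 m. λ = x/R = 112.00779766°.
φ = 2·arctan(exp(y/R)) − 90° = 2·arctan(6.61500) − 90° = 72.80720026°.

lat 72.807200°, lon 112.007798°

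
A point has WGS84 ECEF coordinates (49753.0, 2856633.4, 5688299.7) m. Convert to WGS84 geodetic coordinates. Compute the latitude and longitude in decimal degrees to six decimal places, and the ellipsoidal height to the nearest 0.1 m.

λ = atan2(Y, X) = 89.00220003°; p = √(X²+Y²) = 2857066.6 m.
Bowring's method on WGS84 (a = 6378137 m, b = 6356752.314 m) gives φ = 63.48489980°, h = 4456.390 m.

lat 63.484900°, lon 89.002200°, h 4456.4 m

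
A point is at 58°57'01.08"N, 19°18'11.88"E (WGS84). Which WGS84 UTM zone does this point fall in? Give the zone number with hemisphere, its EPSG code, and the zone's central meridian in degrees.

UTM zone = ⌊(λ + 180)/6⌋ + 1; 19.3033° ∈ [18°, 24°) → zone 34.
Hemisphere: N (φ ≥ 0).
Central meridian λ₀ = 6×34 − 183 = 21°.
EPSG code: 32634.

Zone 34N (EPSG:32634), central meridian 21°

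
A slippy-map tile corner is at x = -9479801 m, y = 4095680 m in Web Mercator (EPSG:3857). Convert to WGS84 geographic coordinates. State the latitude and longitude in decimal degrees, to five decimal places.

lat 34.49660°, lon -85.15850°

R = 6378137 m. λ = x/R = -85.15850129°.
φ = 2·arctan(exp(y/R)) − 90° = 2·arctan(1.90055) − 90° = 34.49660154°.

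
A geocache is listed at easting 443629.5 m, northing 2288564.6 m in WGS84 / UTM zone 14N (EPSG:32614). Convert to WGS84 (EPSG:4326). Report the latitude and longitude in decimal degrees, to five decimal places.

lat 20.69570°, lon -99.54130°

Zone 14N: λ₀ = -99°, k₀ = 0.9996, false easting 500000 m.
Meridian distance M = (N − FN)/k₀ = 2289480.4 m.
Inverse transverse Mercator on WGS84 gives φ = 20.69569974°, λ = -99.54129971°.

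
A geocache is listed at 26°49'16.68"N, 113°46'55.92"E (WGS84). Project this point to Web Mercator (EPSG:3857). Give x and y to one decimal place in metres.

Web Mercator is spherical with R = a = 6378137 m.
x = R·λ = 6378137 × 1.985874020 = 12666176.565 m.
y = R·ln tan(π/4 + φ/2) = 6378137 × 0.486217720 = 3101163.231 m.

x 12666176.6 m, y 3101163.2 m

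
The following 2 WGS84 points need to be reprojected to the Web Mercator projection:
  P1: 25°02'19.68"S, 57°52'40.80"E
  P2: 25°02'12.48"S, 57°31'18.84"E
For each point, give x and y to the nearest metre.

P1: x 6442949 m, y -2880511 m; P2: x 6403309 m, y -2880265 m

Web Mercator: x = R·λ, y = R·ln tan(π/4+φ/2), R = 6378137 m.
P1 (-25.0388°, 57.8780°) → (6442949.488, -2880511.083) m.
P2 (-25.0368°, 57.5219°) → (6403308.617, -2880265.353) m.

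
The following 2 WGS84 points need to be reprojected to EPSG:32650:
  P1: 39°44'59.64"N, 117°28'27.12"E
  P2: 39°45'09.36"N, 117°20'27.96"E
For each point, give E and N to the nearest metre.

UTM zone 50N: λ₀ = 117°, k₀ = 0.9996.
P1 (39.7499°, 117.4742°) → (540624.942, 4400106.665) m.
P2 (39.7526°, 117.3411°) → (529221.030, 4400354.449) m.

P1: E 540625 m, N 4400107 m; P2: E 529221 m, N 4400354 m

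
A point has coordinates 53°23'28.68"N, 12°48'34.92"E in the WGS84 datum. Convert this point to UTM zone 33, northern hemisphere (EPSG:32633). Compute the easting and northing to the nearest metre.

Zone 33 central meridian λ₀ = 6×33 − 183 = 15°; Δλ = -2.1903°.
Transverse Mercator on WGS84 with k₀ = 0.9996 gives E = 354350.774 m, N = 5918036.073 m.

E 354351 m, N 5918036 m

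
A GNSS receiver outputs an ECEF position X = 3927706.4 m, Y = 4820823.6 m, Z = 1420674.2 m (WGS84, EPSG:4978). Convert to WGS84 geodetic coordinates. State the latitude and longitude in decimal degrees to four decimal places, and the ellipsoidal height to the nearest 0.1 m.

lat 12.9531°, lon 50.8290°, h 1450.2 m

λ = atan2(Y, X) = 50.82899988°; p = √(X²+Y²) = 6218297.0 m.
Bowring's method on WGS84 (a = 6378137 m, b = 6356752.314 m) gives φ = 12.95309990°, h = 1450.153 m.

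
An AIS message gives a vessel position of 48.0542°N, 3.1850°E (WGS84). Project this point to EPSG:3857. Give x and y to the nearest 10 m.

Web Mercator is spherical with R = a = 6378137 m.
x = R·λ = 6378137 × 0.055588737 = 354552.578 m.
y = R·ln tan(π/4 + φ/2) = 6378137 × 0.958881336 = 6115876.525 m.

x 354550 m, y 6115880 m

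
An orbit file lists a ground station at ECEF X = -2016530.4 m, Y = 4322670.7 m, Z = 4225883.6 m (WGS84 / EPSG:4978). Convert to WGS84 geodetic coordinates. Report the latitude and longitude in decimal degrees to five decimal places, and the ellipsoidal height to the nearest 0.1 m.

lat 41.73030°, lon 115.00910°, h 3888.5 m

λ = atan2(Y, X) = 115.00910059°; p = √(X²+Y²) = 4769892.7 m.
Bowring's method on WGS84 (a = 6378137 m, b = 6356752.314 m) gives φ = 41.73030028°, h = 3888.526 m.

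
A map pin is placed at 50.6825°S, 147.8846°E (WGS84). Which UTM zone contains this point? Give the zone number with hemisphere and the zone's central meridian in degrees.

UTM zone = ⌊(λ + 180)/6⌋ + 1; 147.8846° ∈ [144°, 150°) → zone 55.
Hemisphere: S (φ < 0).
Central meridian λ₀ = 6×55 − 183 = 147°.

Zone 55S, central meridian 147°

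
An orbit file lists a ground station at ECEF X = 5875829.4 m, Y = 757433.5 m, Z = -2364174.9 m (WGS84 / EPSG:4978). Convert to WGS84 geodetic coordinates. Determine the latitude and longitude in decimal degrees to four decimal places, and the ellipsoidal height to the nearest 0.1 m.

lat -21.8874°, lon 7.3453°, h 3559.3 m

λ = atan2(Y, X) = 7.34530045°; p = √(X²+Y²) = 5924447.4 m.
Bowring's method on WGS84 (a = 6378137 m, b = 6356752.314 m) gives φ = -21.88739998°, h = 3559.301 m.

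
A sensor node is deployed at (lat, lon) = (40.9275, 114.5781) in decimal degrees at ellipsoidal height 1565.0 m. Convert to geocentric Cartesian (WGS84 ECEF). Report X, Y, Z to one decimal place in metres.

X -2007731.2 m, Y 4389697.5 m, Z 4157368.7 m

WGS84: a = 6378137 m, e² = 0.006694380; N(φ) = a/√(1−e²sin²φ) = 6387318.869 m.
X = (N+h)·cosφ·cosλ = -2007731.214 m; Y = (N+h)·cosφ·sinλ = 4389697.485 m; Z = (N(1−e²)+h)·sinφ = 4157368.661 m.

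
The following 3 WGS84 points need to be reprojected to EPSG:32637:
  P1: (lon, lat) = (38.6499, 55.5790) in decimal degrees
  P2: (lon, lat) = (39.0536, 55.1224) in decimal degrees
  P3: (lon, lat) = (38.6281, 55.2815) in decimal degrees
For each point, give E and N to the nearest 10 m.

P1: E 477930 m, N 6159280 m; P2: E 503420 m, N 6108410 m; P3: E 476380 m, N 6126180 m

UTM zone 37N: λ₀ = 39°, k₀ = 0.9996.
P1 (55.5790°, 38.6499°) → (477928.315, 6159280.667) m.
P2 (55.1224°, 39.0536°) → (503418.268, 6108413.420) m.
P3 (55.2815°, 38.6281°) → (476377.007, 6126180.206) m.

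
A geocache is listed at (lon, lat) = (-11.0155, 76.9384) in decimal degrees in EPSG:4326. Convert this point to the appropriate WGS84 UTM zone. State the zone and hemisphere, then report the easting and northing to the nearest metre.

Longitude -11.0155° lies in the 6° band [-12°, -6°), giving zone 29; latitude is north of the equator, so 29N.
Zone 29 central meridian λ₀ = 6×29 − 183 = -9°; Δλ = -2.0155°.
Transverse Mercator on WGS84 with k₀ = 0.9996 gives E = 449161.913 m, N = 8540770.233 m.

Zone 29N: E 449162 m, N 8540770 m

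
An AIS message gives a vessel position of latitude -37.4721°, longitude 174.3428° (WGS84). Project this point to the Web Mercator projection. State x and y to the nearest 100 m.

Web Mercator is spherical with R = a = 6378137 m.
x = R·λ = 6378137 × 3.042855887 = 19407751.719 m.
y = R·ln tan(π/4 + φ/2) = 6378137 × -0.706337498 = -4505117.332 m.

x 19407800 m, y -4505100 m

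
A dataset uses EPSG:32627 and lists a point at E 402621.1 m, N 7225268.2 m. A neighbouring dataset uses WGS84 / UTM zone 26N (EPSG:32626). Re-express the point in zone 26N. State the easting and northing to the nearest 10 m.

E 684010 m, N 7229390 m

UTM 27N → geographic: φ = 65.13650014°, λ = -23.07589947°.
UTM 26N (λ₀ = -27°) forward: E = 684009.601 m, N = 7229387.637 m.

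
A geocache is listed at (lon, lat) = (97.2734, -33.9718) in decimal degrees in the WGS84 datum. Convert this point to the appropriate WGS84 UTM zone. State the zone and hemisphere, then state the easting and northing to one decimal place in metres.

Longitude 97.2734° lies in the 6° band [96°, 102°), giving zone 47; latitude is south of the equator, so 47S.
Zone 47 central meridian λ₀ = 6×47 − 183 = 99°; Δλ = -1.7266°.
Transverse Mercator on WGS84 with k₀ = 0.9996 gives E = 340490.422 m, N = 6239627.549 m.

Zone 47S: E 340490.4 m, N 6239627.5 m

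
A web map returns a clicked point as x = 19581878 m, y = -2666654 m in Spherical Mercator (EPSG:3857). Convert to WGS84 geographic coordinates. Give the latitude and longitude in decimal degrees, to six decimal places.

lat -23.286096°, lon 175.907003°

R = 6378137 m. λ = x/R = 175.90700299°.
φ = 2·arctan(exp(y/R)) − 90° = 2·arctan(0.65830) − 90° = -23.28609623°.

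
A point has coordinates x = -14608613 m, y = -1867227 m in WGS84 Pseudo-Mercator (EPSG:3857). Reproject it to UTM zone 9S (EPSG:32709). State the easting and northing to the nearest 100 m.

E 261900 m, N 8170100 m

Web Mercator inverse (R = 6378137 m) → φ = -16.53899785°, λ = -131.23140338°.
UTM 9S forward: E = 261858.381 m, N = 8170121.622 m.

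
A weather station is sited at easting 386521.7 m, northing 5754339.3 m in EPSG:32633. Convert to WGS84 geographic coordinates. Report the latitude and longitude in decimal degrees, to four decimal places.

lat 51.9282°, lon 13.3496°

Zone 33N: λ₀ = 15°, k₀ = 0.9996, false easting 500000 m.
Meridian distance M = (N − FN)/k₀ = 5756642.0 m.
Inverse transverse Mercator on WGS84 gives φ = 51.92820041°, λ = 13.34959985°.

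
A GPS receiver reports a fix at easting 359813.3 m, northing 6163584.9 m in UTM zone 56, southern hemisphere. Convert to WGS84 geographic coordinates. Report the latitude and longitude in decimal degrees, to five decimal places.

Zone 56S: λ₀ = 153°, k₀ = 0.9996, false easting 500000 m, false northing 10000000 m.
Meridian distance M = (N − FN)/k₀ = -3837950.3 m.
Inverse transverse Mercator on WGS84 gives φ = -34.66010041°, λ = 151.47009968°.

lat -34.66010°, lon 151.47010°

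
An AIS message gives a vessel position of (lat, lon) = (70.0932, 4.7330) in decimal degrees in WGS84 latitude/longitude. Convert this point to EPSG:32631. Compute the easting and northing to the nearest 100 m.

Zone 31 central meridian λ₀ = 6×31 − 183 = 3°; Δλ = +1.7330°.
Transverse Mercator on WGS84 with k₀ = 0.9996 gives E = 565847.597 m, N = 7777203.028 m.

E 565800 m, N 7777200 m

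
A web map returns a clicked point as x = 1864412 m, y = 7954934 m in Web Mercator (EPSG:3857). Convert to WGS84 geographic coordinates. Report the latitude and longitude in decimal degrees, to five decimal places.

lat 57.94100°, lon 16.74830°

R = 6378137 m. λ = x/R = 16.74829795°.
φ = 2·arctan(exp(y/R)) − 90° = 2·arctan(3.48065) − 90° = 57.94100154°.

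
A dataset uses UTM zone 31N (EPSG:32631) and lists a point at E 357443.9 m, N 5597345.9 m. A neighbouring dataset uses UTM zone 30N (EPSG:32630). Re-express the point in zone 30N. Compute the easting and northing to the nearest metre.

UTM 31N → geographic: φ = 50.51070032°, λ = 0.98940002°.
UTM 30N (λ₀ = -3°) forward: E = 782824.937 m, N = 5603019.599 m.

E 782825 m, N 5603020 m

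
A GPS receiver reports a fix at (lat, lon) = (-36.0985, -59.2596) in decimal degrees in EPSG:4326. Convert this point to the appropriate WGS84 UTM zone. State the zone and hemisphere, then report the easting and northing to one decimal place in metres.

Longitude -59.2596° lies in the 6° band [-60°, -54°), giving zone 21; latitude is south of the equator, so 21S.
Zone 21 central meridian λ₀ = 6×21 − 183 = -57°; Δλ = -2.2596°.
Transverse Mercator on WGS84 with k₀ = 0.9996 gives E = 296584.914 m, N = 6002762.421 m.

Zone 21S: E 296584.9 m, N 6002762.4 m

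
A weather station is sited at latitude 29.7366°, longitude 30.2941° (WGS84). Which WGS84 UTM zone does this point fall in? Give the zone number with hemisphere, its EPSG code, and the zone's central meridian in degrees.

Zone 36N (EPSG:32636), central meridian 33°

UTM zone = ⌊(λ + 180)/6⌋ + 1; 30.2941° ∈ [30°, 36°) → zone 36.
Hemisphere: N (φ ≥ 0).
Central meridian λ₀ = 6×36 − 183 = 33°.
EPSG code: 32636.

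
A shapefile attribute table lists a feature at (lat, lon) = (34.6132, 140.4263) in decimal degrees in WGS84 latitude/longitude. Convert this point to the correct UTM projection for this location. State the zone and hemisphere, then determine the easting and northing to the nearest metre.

Zone 54N: E 447403 m, N 3830299 m

Longitude 140.4263° lies in the 6° band [138°, 144°), giving zone 54; latitude is north of the equator, so 54N.
Zone 54 central meridian λ₀ = 6×54 − 183 = 141°; Δλ = -0.5737°.
Transverse Mercator on WGS84 with k₀ = 0.9996 gives E = 447403.456 m, N = 3830299.361 m.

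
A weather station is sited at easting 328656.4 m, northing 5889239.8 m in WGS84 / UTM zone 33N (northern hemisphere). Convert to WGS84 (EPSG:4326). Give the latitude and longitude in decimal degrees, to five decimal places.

lat 53.12500°, lon 12.43920°

Zone 33N: λ₀ = 15°, k₀ = 0.9996, false easting 500000 m.
Meridian distance M = (N − FN)/k₀ = 5891596.4 m.
Inverse transverse Mercator on WGS84 gives φ = 53.12499991°, λ = 12.43919932°.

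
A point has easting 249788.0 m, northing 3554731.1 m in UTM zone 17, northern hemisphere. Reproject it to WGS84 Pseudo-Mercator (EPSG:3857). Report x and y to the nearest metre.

x -9312042 m, y 3776602 m

Unproject from UTM 17N (λ₀ = -81°) → φ = 32.10120029°, λ = -83.65149967°.
Web Mercator (R = 6378137 m): x = -9312042.347 m, y = 3776602.081 m.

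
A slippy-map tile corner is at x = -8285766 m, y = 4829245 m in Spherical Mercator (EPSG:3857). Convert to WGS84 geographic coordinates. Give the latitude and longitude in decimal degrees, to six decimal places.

lat 39.747001°, lon -74.432302°

R = 6378137 m. λ = x/R = -74.43230238°.
φ = 2·arctan(exp(y/R)) − 90° = 2·arctan(2.13220) − 90° = 39.74700115°.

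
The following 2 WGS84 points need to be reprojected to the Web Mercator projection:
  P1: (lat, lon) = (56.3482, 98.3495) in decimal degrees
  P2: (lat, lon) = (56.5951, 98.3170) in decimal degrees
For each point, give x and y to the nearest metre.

P1: x 10948216 m, y 7628047 m; P2: x 10944598 m, y 7677807 m

Web Mercator: x = R·λ, y = R·ln tan(π/4+φ/2), R = 6378137 m.
P1 (56.3482°, 98.3495°) → (10948216.260, 7628047.015) m.
P2 (56.5951°, 98.3170°) → (10944598.376, 7677806.994) m.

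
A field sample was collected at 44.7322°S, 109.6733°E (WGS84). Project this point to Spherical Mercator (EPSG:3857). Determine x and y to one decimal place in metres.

x 12208775.9 m, y -5579459.9 m

Web Mercator is spherical with R = a = 6378137 m.
x = R·λ = 6378137 × 1.914160187 = 12208775.910 m.
y = R·ln tan(π/4 + φ/2) = 6378137 × -0.874778940 = -5579459.925 m.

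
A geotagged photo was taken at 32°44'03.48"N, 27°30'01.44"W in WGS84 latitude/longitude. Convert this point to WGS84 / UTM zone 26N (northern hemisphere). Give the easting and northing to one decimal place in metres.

E 453114.9 m, N 3621942.8 m

Zone 26 central meridian λ₀ = 6×26 − 183 = -27°; Δλ = -0.5004°.
Transverse Mercator on WGS84 with k₀ = 0.9996 gives E = 453114.861 m, N = 3621942.756 m.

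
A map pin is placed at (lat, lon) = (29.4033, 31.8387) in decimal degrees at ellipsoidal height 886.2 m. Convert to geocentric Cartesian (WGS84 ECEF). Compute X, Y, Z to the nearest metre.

X 4724953 m, Y 2934015 m, Z 3113356 m

WGS84: a = 6378137 m, e² = 0.006694380; N(φ) = a/√(1−e²sin²φ) = 6383289.069 m.
X = (N+h)·cosφ·cosλ = 4724953.478 m; Y = (N+h)·cosφ·sinλ = 2934015.453 m; Z = (N(1−e²)+h)·sinφ = 3113356.422 m.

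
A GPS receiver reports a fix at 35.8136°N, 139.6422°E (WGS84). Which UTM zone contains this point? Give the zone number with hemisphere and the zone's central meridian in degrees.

UTM zone = ⌊(λ + 180)/6⌋ + 1; 139.6422° ∈ [138°, 144°) → zone 54.
Hemisphere: N (φ ≥ 0).
Central meridian λ₀ = 6×54 − 183 = 141°.

Zone 54N, central meridian 141°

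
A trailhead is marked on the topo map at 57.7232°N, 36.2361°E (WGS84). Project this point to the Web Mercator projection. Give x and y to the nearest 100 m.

x 4033800 m, y 7909400 m

Web Mercator is spherical with R = a = 6378137 m.
x = R·λ = 6378137 × 0.632439253 = 4033784.200 m.
y = R·ln tan(π/4 + φ/2) = 6378137 × 1.240079023 = 7909393.899 m.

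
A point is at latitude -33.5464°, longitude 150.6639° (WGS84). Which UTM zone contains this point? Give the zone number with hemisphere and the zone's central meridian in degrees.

UTM zone = ⌊(λ + 180)/6⌋ + 1; 150.6639° ∈ [150°, 156°) → zone 56.
Hemisphere: S (φ < 0).
Central meridian λ₀ = 6×56 − 183 = 153°.

Zone 56S, central meridian 153°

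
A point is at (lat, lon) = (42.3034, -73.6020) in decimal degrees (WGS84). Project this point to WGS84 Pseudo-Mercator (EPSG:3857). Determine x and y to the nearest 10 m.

Web Mercator is spherical with R = a = 6378137 m.
x = R·λ = 6378137 × -1.284597236 = -8193337.161 m.
y = R·ln tan(π/4 + φ/2) = 6378137 × 0.816309872 = 5206536.198 m.

x -8193340 m, y 5206540 m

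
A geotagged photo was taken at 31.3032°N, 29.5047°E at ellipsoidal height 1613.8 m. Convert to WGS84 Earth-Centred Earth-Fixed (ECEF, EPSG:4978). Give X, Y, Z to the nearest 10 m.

X 4748420 m, Y 2687040 m, Z 3295500 m

WGS84: a = 6378137 m, e² = 0.006694380; N(φ) = a/√(1−e²sin²φ) = 6383907.935 m.
X = (N+h)·cosφ·cosλ = 4748422.992 m; Y = (N+h)·cosφ·sinλ = 2687042.691 m; Z = (N(1−e²)+h)·sinφ = 3295500.938 m.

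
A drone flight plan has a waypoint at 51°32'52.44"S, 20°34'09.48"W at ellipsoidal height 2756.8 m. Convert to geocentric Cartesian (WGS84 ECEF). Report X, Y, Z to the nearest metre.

WGS84: a = 6378137 m, e² = 0.006694380; N(φ) = a/√(1−e²sin²φ) = 6391270.481 m.
X = (N+h)·cosφ·cosλ = 3722700.340 m; Y = (N+h)·cosφ·sinλ = -1396995.028 m; Z = (N(1−e²)+h)·sinφ = -4973837.192 m.

X 3722700 m, Y -1396995 m, Z -4973837 m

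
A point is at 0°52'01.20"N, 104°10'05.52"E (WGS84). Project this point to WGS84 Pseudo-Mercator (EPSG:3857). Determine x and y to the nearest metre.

x 11595951 m, y 96518 m

Web Mercator is spherical with R = a = 6378137 m.
x = R·λ = 6378137 × 1.818078066 = 11595950.981 m.
y = R·ln tan(π/4 + φ/2) = 6378137 × 0.015132582 = 96517.682 m.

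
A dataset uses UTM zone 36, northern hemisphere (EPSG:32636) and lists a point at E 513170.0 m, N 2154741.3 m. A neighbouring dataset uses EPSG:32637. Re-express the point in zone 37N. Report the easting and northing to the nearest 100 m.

E -117300 m, N 2165300 m

UTM 36N → geographic: φ = 19.48720003°, λ = 33.12550046°.
UTM 37N (λ₀ = 39°) forward: E = -117315.436 m, N = 2165319.751 m.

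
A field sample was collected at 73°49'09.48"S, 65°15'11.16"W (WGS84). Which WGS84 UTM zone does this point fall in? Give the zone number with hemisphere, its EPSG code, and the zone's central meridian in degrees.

Zone 20S (EPSG:32720), central meridian -63°

UTM zone = ⌊(λ + 180)/6⌋ + 1; -65.2531° ∈ [-66°, -60°) → zone 20.
Hemisphere: S (φ < 0).
Central meridian λ₀ = 6×20 − 183 = -63°.
EPSG code: 32720.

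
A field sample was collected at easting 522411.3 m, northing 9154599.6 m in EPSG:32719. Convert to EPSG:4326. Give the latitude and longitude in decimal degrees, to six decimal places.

lat -7.648100°, lon -68.796800°

Zone 19S: λ₀ = -69°, k₀ = 0.9996, false easting 500000 m, false northing 10000000 m.
Meridian distance M = (N − FN)/k₀ = -845738.7 m.
Inverse transverse Mercator on WGS84 gives φ = -7.64810021°, λ = -68.79680002°.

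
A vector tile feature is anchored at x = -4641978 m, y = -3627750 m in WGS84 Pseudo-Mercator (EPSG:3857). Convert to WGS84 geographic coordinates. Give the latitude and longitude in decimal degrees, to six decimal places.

lat -30.961499°, lon -41.699598°

R = 6378137 m. λ = x/R = -41.69959786°.
φ = 2·arctan(exp(y/R)) − 90° = 2·arctan(0.56622) − 90° = -30.961498504°.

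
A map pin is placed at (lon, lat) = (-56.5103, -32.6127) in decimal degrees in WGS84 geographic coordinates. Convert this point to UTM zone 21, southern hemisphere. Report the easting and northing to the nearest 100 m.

Zone 21 central meridian λ₀ = 6×21 − 183 = -57°; Δλ = +0.4897°.
Transverse Mercator on WGS84 with k₀ = 0.9996 gives E = 545944.788 m, N = 6391542.018 m.

E 545900 m, N 6391500 m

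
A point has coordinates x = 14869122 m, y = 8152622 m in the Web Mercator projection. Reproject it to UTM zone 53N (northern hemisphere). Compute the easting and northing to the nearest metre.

Web Mercator inverse (R = 6378137 m) → φ = 58.87130130°, λ = 133.57159554°.
UTM 53N forward: E = 417632.804 m, N = 6526600.440 m.

E 417633 m, N 6526600 m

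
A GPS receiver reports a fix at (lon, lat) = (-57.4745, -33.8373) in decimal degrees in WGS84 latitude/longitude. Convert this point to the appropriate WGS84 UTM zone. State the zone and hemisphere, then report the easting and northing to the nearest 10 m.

Zone 21S: E 456100 m, N 6255780 m

Longitude -57.4745° lies in the 6° band [-60°, -54°), giving zone 21; latitude is south of the equator, so 21S.
Zone 21 central meridian λ₀ = 6×21 − 183 = -57°; Δλ = -0.4745°.
Transverse Mercator on WGS84 with k₀ = 0.9996 gives E = 456097.396 m, N = 6255782.407 m.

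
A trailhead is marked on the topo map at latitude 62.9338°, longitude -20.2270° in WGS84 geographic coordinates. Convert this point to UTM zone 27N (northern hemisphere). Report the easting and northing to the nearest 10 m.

E 539240 m, N 6978450 m

Zone 27 central meridian λ₀ = 6×27 − 183 = -21°; Δλ = +0.7730°.
Transverse Mercator on WGS84 with k₀ = 0.9996 gives E = 539242.365 m, N = 6978449.170 m.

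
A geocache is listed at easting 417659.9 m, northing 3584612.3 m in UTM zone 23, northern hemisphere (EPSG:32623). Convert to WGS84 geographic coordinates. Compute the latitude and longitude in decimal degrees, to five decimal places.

lat 32.39550°, lon -45.87550°

Zone 23N: λ₀ = -45°, k₀ = 0.9996, false easting 500000 m.
Meridian distance M = (N − FN)/k₀ = 3586046.7 m.
Inverse transverse Mercator on WGS84 gives φ = 32.39549987°, λ = -45.87550013°.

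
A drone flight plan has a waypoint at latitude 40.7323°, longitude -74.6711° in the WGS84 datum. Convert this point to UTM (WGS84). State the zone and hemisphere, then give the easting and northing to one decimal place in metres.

Zone 18N: E 527772.6 m, N 4509092.5 m

Longitude -74.6711° lies in the 6° band [-78°, -72°), giving zone 18; latitude is north of the equator, so 18N.
Zone 18 central meridian λ₀ = 6×18 − 183 = -75°; Δλ = +0.3289°.
Transverse Mercator on WGS84 with k₀ = 0.9996 gives E = 527772.629 m, N = 4509092.529 m.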